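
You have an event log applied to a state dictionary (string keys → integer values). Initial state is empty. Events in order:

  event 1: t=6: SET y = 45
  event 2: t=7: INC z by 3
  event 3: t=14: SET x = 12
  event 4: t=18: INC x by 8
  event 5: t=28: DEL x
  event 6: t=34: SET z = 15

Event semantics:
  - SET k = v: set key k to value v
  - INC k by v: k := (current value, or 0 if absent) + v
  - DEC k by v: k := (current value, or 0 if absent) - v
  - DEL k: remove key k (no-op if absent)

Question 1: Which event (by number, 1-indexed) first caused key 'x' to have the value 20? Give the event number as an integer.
Answer: 4

Derivation:
Looking for first event where x becomes 20:
  event 3: x = 12
  event 4: x 12 -> 20  <-- first match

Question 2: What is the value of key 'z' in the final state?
Answer: 15

Derivation:
Track key 'z' through all 6 events:
  event 1 (t=6: SET y = 45): z unchanged
  event 2 (t=7: INC z by 3): z (absent) -> 3
  event 3 (t=14: SET x = 12): z unchanged
  event 4 (t=18: INC x by 8): z unchanged
  event 5 (t=28: DEL x): z unchanged
  event 6 (t=34: SET z = 15): z 3 -> 15
Final: z = 15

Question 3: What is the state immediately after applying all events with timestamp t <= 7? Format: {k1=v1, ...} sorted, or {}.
Apply events with t <= 7 (2 events):
  after event 1 (t=6: SET y = 45): {y=45}
  after event 2 (t=7: INC z by 3): {y=45, z=3}

Answer: {y=45, z=3}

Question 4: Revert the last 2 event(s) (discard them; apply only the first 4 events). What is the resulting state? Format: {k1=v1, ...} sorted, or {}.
Keep first 4 events (discard last 2):
  after event 1 (t=6: SET y = 45): {y=45}
  after event 2 (t=7: INC z by 3): {y=45, z=3}
  after event 3 (t=14: SET x = 12): {x=12, y=45, z=3}
  after event 4 (t=18: INC x by 8): {x=20, y=45, z=3}

Answer: {x=20, y=45, z=3}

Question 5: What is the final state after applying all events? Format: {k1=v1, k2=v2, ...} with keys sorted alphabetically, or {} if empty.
  after event 1 (t=6: SET y = 45): {y=45}
  after event 2 (t=7: INC z by 3): {y=45, z=3}
  after event 3 (t=14: SET x = 12): {x=12, y=45, z=3}
  after event 4 (t=18: INC x by 8): {x=20, y=45, z=3}
  after event 5 (t=28: DEL x): {y=45, z=3}
  after event 6 (t=34: SET z = 15): {y=45, z=15}

Answer: {y=45, z=15}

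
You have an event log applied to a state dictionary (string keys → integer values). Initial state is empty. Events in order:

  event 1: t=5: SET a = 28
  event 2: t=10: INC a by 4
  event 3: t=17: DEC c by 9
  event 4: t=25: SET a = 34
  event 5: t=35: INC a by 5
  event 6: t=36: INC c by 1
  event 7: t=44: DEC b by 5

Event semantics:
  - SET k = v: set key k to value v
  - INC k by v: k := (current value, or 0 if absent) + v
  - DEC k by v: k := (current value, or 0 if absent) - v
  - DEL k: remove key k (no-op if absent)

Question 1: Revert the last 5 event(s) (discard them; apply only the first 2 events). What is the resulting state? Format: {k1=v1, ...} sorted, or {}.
Answer: {a=32}

Derivation:
Keep first 2 events (discard last 5):
  after event 1 (t=5: SET a = 28): {a=28}
  after event 2 (t=10: INC a by 4): {a=32}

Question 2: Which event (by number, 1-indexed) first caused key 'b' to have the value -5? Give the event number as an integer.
Answer: 7

Derivation:
Looking for first event where b becomes -5:
  event 7: b (absent) -> -5  <-- first match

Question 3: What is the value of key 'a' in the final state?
Track key 'a' through all 7 events:
  event 1 (t=5: SET a = 28): a (absent) -> 28
  event 2 (t=10: INC a by 4): a 28 -> 32
  event 3 (t=17: DEC c by 9): a unchanged
  event 4 (t=25: SET a = 34): a 32 -> 34
  event 5 (t=35: INC a by 5): a 34 -> 39
  event 6 (t=36: INC c by 1): a unchanged
  event 7 (t=44: DEC b by 5): a unchanged
Final: a = 39

Answer: 39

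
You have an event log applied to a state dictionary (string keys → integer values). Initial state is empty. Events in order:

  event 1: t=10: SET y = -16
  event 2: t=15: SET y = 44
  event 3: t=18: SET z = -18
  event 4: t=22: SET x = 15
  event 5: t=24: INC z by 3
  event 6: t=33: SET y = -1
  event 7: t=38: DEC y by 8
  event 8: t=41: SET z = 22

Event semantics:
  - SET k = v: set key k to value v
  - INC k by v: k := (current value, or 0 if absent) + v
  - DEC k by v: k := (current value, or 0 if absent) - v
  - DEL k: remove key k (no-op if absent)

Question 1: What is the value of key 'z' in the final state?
Track key 'z' through all 8 events:
  event 1 (t=10: SET y = -16): z unchanged
  event 2 (t=15: SET y = 44): z unchanged
  event 3 (t=18: SET z = -18): z (absent) -> -18
  event 4 (t=22: SET x = 15): z unchanged
  event 5 (t=24: INC z by 3): z -18 -> -15
  event 6 (t=33: SET y = -1): z unchanged
  event 7 (t=38: DEC y by 8): z unchanged
  event 8 (t=41: SET z = 22): z -15 -> 22
Final: z = 22

Answer: 22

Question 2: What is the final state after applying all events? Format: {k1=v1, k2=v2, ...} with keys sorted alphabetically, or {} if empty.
  after event 1 (t=10: SET y = -16): {y=-16}
  after event 2 (t=15: SET y = 44): {y=44}
  after event 3 (t=18: SET z = -18): {y=44, z=-18}
  after event 4 (t=22: SET x = 15): {x=15, y=44, z=-18}
  after event 5 (t=24: INC z by 3): {x=15, y=44, z=-15}
  after event 6 (t=33: SET y = -1): {x=15, y=-1, z=-15}
  after event 7 (t=38: DEC y by 8): {x=15, y=-9, z=-15}
  after event 8 (t=41: SET z = 22): {x=15, y=-9, z=22}

Answer: {x=15, y=-9, z=22}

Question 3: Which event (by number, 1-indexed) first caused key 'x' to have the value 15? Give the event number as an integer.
Looking for first event where x becomes 15:
  event 4: x (absent) -> 15  <-- first match

Answer: 4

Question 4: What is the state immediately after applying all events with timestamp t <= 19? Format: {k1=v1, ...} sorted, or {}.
Apply events with t <= 19 (3 events):
  after event 1 (t=10: SET y = -16): {y=-16}
  after event 2 (t=15: SET y = 44): {y=44}
  after event 3 (t=18: SET z = -18): {y=44, z=-18}

Answer: {y=44, z=-18}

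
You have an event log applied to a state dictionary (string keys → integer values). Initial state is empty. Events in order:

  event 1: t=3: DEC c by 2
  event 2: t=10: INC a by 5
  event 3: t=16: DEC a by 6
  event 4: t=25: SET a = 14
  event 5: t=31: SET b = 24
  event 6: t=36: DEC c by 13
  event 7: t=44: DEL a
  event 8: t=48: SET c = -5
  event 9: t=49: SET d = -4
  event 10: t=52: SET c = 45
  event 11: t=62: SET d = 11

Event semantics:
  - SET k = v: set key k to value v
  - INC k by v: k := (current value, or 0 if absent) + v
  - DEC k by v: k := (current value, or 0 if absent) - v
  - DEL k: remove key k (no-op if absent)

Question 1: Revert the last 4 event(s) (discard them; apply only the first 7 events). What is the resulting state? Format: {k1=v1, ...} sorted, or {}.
Keep first 7 events (discard last 4):
  after event 1 (t=3: DEC c by 2): {c=-2}
  after event 2 (t=10: INC a by 5): {a=5, c=-2}
  after event 3 (t=16: DEC a by 6): {a=-1, c=-2}
  after event 4 (t=25: SET a = 14): {a=14, c=-2}
  after event 5 (t=31: SET b = 24): {a=14, b=24, c=-2}
  after event 6 (t=36: DEC c by 13): {a=14, b=24, c=-15}
  after event 7 (t=44: DEL a): {b=24, c=-15}

Answer: {b=24, c=-15}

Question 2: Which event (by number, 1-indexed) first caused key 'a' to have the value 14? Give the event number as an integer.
Looking for first event where a becomes 14:
  event 2: a = 5
  event 3: a = -1
  event 4: a -1 -> 14  <-- first match

Answer: 4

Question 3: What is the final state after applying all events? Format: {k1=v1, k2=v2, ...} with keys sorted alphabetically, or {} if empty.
  after event 1 (t=3: DEC c by 2): {c=-2}
  after event 2 (t=10: INC a by 5): {a=5, c=-2}
  after event 3 (t=16: DEC a by 6): {a=-1, c=-2}
  after event 4 (t=25: SET a = 14): {a=14, c=-2}
  after event 5 (t=31: SET b = 24): {a=14, b=24, c=-2}
  after event 6 (t=36: DEC c by 13): {a=14, b=24, c=-15}
  after event 7 (t=44: DEL a): {b=24, c=-15}
  after event 8 (t=48: SET c = -5): {b=24, c=-5}
  after event 9 (t=49: SET d = -4): {b=24, c=-5, d=-4}
  after event 10 (t=52: SET c = 45): {b=24, c=45, d=-4}
  after event 11 (t=62: SET d = 11): {b=24, c=45, d=11}

Answer: {b=24, c=45, d=11}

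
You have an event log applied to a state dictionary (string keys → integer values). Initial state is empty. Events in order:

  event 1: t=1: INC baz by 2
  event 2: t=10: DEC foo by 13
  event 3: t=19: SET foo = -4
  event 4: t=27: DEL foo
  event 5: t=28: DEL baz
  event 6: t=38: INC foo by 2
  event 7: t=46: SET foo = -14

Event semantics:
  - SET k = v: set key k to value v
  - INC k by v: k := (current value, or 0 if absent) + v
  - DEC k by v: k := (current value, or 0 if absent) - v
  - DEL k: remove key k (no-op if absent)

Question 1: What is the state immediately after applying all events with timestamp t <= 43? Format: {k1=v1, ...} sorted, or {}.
Answer: {foo=2}

Derivation:
Apply events with t <= 43 (6 events):
  after event 1 (t=1: INC baz by 2): {baz=2}
  after event 2 (t=10: DEC foo by 13): {baz=2, foo=-13}
  after event 3 (t=19: SET foo = -4): {baz=2, foo=-4}
  after event 4 (t=27: DEL foo): {baz=2}
  after event 5 (t=28: DEL baz): {}
  after event 6 (t=38: INC foo by 2): {foo=2}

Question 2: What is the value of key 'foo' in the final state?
Track key 'foo' through all 7 events:
  event 1 (t=1: INC baz by 2): foo unchanged
  event 2 (t=10: DEC foo by 13): foo (absent) -> -13
  event 3 (t=19: SET foo = -4): foo -13 -> -4
  event 4 (t=27: DEL foo): foo -4 -> (absent)
  event 5 (t=28: DEL baz): foo unchanged
  event 6 (t=38: INC foo by 2): foo (absent) -> 2
  event 7 (t=46: SET foo = -14): foo 2 -> -14
Final: foo = -14

Answer: -14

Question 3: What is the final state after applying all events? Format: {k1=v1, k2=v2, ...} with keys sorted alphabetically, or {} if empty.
Answer: {foo=-14}

Derivation:
  after event 1 (t=1: INC baz by 2): {baz=2}
  after event 2 (t=10: DEC foo by 13): {baz=2, foo=-13}
  after event 3 (t=19: SET foo = -4): {baz=2, foo=-4}
  after event 4 (t=27: DEL foo): {baz=2}
  after event 5 (t=28: DEL baz): {}
  after event 6 (t=38: INC foo by 2): {foo=2}
  after event 7 (t=46: SET foo = -14): {foo=-14}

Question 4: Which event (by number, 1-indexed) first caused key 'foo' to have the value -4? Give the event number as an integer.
Answer: 3

Derivation:
Looking for first event where foo becomes -4:
  event 2: foo = -13
  event 3: foo -13 -> -4  <-- first match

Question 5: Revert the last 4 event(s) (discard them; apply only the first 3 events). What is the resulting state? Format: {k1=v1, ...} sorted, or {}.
Answer: {baz=2, foo=-4}

Derivation:
Keep first 3 events (discard last 4):
  after event 1 (t=1: INC baz by 2): {baz=2}
  after event 2 (t=10: DEC foo by 13): {baz=2, foo=-13}
  after event 3 (t=19: SET foo = -4): {baz=2, foo=-4}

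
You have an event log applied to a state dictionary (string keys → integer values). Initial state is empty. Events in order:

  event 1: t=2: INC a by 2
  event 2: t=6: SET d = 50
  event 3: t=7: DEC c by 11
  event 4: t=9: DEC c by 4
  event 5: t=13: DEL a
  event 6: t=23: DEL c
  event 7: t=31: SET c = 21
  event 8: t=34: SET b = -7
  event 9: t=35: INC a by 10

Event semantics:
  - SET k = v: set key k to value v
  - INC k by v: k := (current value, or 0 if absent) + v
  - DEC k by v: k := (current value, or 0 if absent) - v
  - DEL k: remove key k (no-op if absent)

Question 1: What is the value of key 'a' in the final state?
Answer: 10

Derivation:
Track key 'a' through all 9 events:
  event 1 (t=2: INC a by 2): a (absent) -> 2
  event 2 (t=6: SET d = 50): a unchanged
  event 3 (t=7: DEC c by 11): a unchanged
  event 4 (t=9: DEC c by 4): a unchanged
  event 5 (t=13: DEL a): a 2 -> (absent)
  event 6 (t=23: DEL c): a unchanged
  event 7 (t=31: SET c = 21): a unchanged
  event 8 (t=34: SET b = -7): a unchanged
  event 9 (t=35: INC a by 10): a (absent) -> 10
Final: a = 10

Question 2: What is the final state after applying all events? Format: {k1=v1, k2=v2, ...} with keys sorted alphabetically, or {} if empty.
  after event 1 (t=2: INC a by 2): {a=2}
  after event 2 (t=6: SET d = 50): {a=2, d=50}
  after event 3 (t=7: DEC c by 11): {a=2, c=-11, d=50}
  after event 4 (t=9: DEC c by 4): {a=2, c=-15, d=50}
  after event 5 (t=13: DEL a): {c=-15, d=50}
  after event 6 (t=23: DEL c): {d=50}
  after event 7 (t=31: SET c = 21): {c=21, d=50}
  after event 8 (t=34: SET b = -7): {b=-7, c=21, d=50}
  after event 9 (t=35: INC a by 10): {a=10, b=-7, c=21, d=50}

Answer: {a=10, b=-7, c=21, d=50}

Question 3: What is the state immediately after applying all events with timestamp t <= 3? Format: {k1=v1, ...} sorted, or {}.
Apply events with t <= 3 (1 events):
  after event 1 (t=2: INC a by 2): {a=2}

Answer: {a=2}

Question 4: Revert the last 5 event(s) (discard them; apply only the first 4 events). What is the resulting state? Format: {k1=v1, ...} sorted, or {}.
Keep first 4 events (discard last 5):
  after event 1 (t=2: INC a by 2): {a=2}
  after event 2 (t=6: SET d = 50): {a=2, d=50}
  after event 3 (t=7: DEC c by 11): {a=2, c=-11, d=50}
  after event 4 (t=9: DEC c by 4): {a=2, c=-15, d=50}

Answer: {a=2, c=-15, d=50}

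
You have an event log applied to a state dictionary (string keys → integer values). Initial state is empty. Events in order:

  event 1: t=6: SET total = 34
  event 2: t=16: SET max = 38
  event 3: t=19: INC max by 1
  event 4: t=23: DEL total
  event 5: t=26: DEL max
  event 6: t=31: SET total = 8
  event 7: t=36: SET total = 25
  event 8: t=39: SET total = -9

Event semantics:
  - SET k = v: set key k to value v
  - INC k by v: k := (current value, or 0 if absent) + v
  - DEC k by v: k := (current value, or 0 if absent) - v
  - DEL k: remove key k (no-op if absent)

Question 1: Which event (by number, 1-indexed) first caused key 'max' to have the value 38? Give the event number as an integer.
Answer: 2

Derivation:
Looking for first event where max becomes 38:
  event 2: max (absent) -> 38  <-- first match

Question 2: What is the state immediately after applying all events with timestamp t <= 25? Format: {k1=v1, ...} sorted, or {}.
Apply events with t <= 25 (4 events):
  after event 1 (t=6: SET total = 34): {total=34}
  after event 2 (t=16: SET max = 38): {max=38, total=34}
  after event 3 (t=19: INC max by 1): {max=39, total=34}
  after event 4 (t=23: DEL total): {max=39}

Answer: {max=39}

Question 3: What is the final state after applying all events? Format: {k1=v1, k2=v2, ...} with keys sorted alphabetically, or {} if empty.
  after event 1 (t=6: SET total = 34): {total=34}
  after event 2 (t=16: SET max = 38): {max=38, total=34}
  after event 3 (t=19: INC max by 1): {max=39, total=34}
  after event 4 (t=23: DEL total): {max=39}
  after event 5 (t=26: DEL max): {}
  after event 6 (t=31: SET total = 8): {total=8}
  after event 7 (t=36: SET total = 25): {total=25}
  after event 8 (t=39: SET total = -9): {total=-9}

Answer: {total=-9}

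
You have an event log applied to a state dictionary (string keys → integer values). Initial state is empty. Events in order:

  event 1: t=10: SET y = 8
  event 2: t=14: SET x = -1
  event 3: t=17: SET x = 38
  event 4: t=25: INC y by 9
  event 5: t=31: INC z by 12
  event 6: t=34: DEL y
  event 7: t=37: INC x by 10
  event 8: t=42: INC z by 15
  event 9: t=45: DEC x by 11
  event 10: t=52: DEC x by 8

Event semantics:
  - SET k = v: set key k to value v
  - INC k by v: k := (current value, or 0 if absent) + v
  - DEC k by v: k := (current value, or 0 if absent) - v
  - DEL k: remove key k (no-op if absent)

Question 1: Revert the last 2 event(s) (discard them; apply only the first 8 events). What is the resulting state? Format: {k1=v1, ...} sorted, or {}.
Answer: {x=48, z=27}

Derivation:
Keep first 8 events (discard last 2):
  after event 1 (t=10: SET y = 8): {y=8}
  after event 2 (t=14: SET x = -1): {x=-1, y=8}
  after event 3 (t=17: SET x = 38): {x=38, y=8}
  after event 4 (t=25: INC y by 9): {x=38, y=17}
  after event 5 (t=31: INC z by 12): {x=38, y=17, z=12}
  after event 6 (t=34: DEL y): {x=38, z=12}
  after event 7 (t=37: INC x by 10): {x=48, z=12}
  after event 8 (t=42: INC z by 15): {x=48, z=27}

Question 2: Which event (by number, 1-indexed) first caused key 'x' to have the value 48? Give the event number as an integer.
Looking for first event where x becomes 48:
  event 2: x = -1
  event 3: x = 38
  event 4: x = 38
  event 5: x = 38
  event 6: x = 38
  event 7: x 38 -> 48  <-- first match

Answer: 7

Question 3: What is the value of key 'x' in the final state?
Track key 'x' through all 10 events:
  event 1 (t=10: SET y = 8): x unchanged
  event 2 (t=14: SET x = -1): x (absent) -> -1
  event 3 (t=17: SET x = 38): x -1 -> 38
  event 4 (t=25: INC y by 9): x unchanged
  event 5 (t=31: INC z by 12): x unchanged
  event 6 (t=34: DEL y): x unchanged
  event 7 (t=37: INC x by 10): x 38 -> 48
  event 8 (t=42: INC z by 15): x unchanged
  event 9 (t=45: DEC x by 11): x 48 -> 37
  event 10 (t=52: DEC x by 8): x 37 -> 29
Final: x = 29

Answer: 29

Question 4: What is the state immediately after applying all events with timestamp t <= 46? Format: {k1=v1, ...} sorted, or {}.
Answer: {x=37, z=27}

Derivation:
Apply events with t <= 46 (9 events):
  after event 1 (t=10: SET y = 8): {y=8}
  after event 2 (t=14: SET x = -1): {x=-1, y=8}
  after event 3 (t=17: SET x = 38): {x=38, y=8}
  after event 4 (t=25: INC y by 9): {x=38, y=17}
  after event 5 (t=31: INC z by 12): {x=38, y=17, z=12}
  after event 6 (t=34: DEL y): {x=38, z=12}
  after event 7 (t=37: INC x by 10): {x=48, z=12}
  after event 8 (t=42: INC z by 15): {x=48, z=27}
  after event 9 (t=45: DEC x by 11): {x=37, z=27}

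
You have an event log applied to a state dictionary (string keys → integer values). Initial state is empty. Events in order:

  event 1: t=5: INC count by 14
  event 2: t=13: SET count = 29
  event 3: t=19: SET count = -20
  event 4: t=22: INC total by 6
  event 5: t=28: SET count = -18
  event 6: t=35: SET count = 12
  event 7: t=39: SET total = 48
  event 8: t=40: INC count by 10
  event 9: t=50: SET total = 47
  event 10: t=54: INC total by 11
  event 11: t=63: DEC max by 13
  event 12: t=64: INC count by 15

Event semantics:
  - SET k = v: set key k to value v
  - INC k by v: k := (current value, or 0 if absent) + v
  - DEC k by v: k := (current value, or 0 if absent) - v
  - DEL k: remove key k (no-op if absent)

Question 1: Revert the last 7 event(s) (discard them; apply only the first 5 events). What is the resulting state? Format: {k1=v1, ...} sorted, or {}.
Answer: {count=-18, total=6}

Derivation:
Keep first 5 events (discard last 7):
  after event 1 (t=5: INC count by 14): {count=14}
  after event 2 (t=13: SET count = 29): {count=29}
  after event 3 (t=19: SET count = -20): {count=-20}
  after event 4 (t=22: INC total by 6): {count=-20, total=6}
  after event 5 (t=28: SET count = -18): {count=-18, total=6}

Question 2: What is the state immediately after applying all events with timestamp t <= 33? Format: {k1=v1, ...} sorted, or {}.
Answer: {count=-18, total=6}

Derivation:
Apply events with t <= 33 (5 events):
  after event 1 (t=5: INC count by 14): {count=14}
  after event 2 (t=13: SET count = 29): {count=29}
  after event 3 (t=19: SET count = -20): {count=-20}
  after event 4 (t=22: INC total by 6): {count=-20, total=6}
  after event 5 (t=28: SET count = -18): {count=-18, total=6}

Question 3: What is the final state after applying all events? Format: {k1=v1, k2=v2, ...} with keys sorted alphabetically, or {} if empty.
  after event 1 (t=5: INC count by 14): {count=14}
  after event 2 (t=13: SET count = 29): {count=29}
  after event 3 (t=19: SET count = -20): {count=-20}
  after event 4 (t=22: INC total by 6): {count=-20, total=6}
  after event 5 (t=28: SET count = -18): {count=-18, total=6}
  after event 6 (t=35: SET count = 12): {count=12, total=6}
  after event 7 (t=39: SET total = 48): {count=12, total=48}
  after event 8 (t=40: INC count by 10): {count=22, total=48}
  after event 9 (t=50: SET total = 47): {count=22, total=47}
  after event 10 (t=54: INC total by 11): {count=22, total=58}
  after event 11 (t=63: DEC max by 13): {count=22, max=-13, total=58}
  after event 12 (t=64: INC count by 15): {count=37, max=-13, total=58}

Answer: {count=37, max=-13, total=58}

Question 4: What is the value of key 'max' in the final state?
Answer: -13

Derivation:
Track key 'max' through all 12 events:
  event 1 (t=5: INC count by 14): max unchanged
  event 2 (t=13: SET count = 29): max unchanged
  event 3 (t=19: SET count = -20): max unchanged
  event 4 (t=22: INC total by 6): max unchanged
  event 5 (t=28: SET count = -18): max unchanged
  event 6 (t=35: SET count = 12): max unchanged
  event 7 (t=39: SET total = 48): max unchanged
  event 8 (t=40: INC count by 10): max unchanged
  event 9 (t=50: SET total = 47): max unchanged
  event 10 (t=54: INC total by 11): max unchanged
  event 11 (t=63: DEC max by 13): max (absent) -> -13
  event 12 (t=64: INC count by 15): max unchanged
Final: max = -13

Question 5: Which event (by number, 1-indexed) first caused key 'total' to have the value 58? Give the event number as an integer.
Looking for first event where total becomes 58:
  event 4: total = 6
  event 5: total = 6
  event 6: total = 6
  event 7: total = 48
  event 8: total = 48
  event 9: total = 47
  event 10: total 47 -> 58  <-- first match

Answer: 10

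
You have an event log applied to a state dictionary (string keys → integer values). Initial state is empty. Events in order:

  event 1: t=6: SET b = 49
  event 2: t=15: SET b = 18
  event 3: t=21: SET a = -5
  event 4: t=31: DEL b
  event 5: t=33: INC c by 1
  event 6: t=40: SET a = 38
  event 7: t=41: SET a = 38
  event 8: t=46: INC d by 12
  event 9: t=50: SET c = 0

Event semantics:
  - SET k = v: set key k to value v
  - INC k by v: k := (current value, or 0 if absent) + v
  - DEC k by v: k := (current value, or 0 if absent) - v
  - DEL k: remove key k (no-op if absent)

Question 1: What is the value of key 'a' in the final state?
Track key 'a' through all 9 events:
  event 1 (t=6: SET b = 49): a unchanged
  event 2 (t=15: SET b = 18): a unchanged
  event 3 (t=21: SET a = -5): a (absent) -> -5
  event 4 (t=31: DEL b): a unchanged
  event 5 (t=33: INC c by 1): a unchanged
  event 6 (t=40: SET a = 38): a -5 -> 38
  event 7 (t=41: SET a = 38): a 38 -> 38
  event 8 (t=46: INC d by 12): a unchanged
  event 9 (t=50: SET c = 0): a unchanged
Final: a = 38

Answer: 38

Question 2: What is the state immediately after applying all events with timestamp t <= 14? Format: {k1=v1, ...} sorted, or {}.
Answer: {b=49}

Derivation:
Apply events with t <= 14 (1 events):
  after event 1 (t=6: SET b = 49): {b=49}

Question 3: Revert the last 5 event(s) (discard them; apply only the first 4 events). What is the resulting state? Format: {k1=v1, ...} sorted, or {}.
Answer: {a=-5}

Derivation:
Keep first 4 events (discard last 5):
  after event 1 (t=6: SET b = 49): {b=49}
  after event 2 (t=15: SET b = 18): {b=18}
  after event 3 (t=21: SET a = -5): {a=-5, b=18}
  after event 4 (t=31: DEL b): {a=-5}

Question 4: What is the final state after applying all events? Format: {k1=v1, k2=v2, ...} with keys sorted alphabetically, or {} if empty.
  after event 1 (t=6: SET b = 49): {b=49}
  after event 2 (t=15: SET b = 18): {b=18}
  after event 3 (t=21: SET a = -5): {a=-5, b=18}
  after event 4 (t=31: DEL b): {a=-5}
  after event 5 (t=33: INC c by 1): {a=-5, c=1}
  after event 6 (t=40: SET a = 38): {a=38, c=1}
  after event 7 (t=41: SET a = 38): {a=38, c=1}
  after event 8 (t=46: INC d by 12): {a=38, c=1, d=12}
  after event 9 (t=50: SET c = 0): {a=38, c=0, d=12}

Answer: {a=38, c=0, d=12}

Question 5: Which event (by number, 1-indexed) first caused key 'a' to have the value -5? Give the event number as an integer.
Looking for first event where a becomes -5:
  event 3: a (absent) -> -5  <-- first match

Answer: 3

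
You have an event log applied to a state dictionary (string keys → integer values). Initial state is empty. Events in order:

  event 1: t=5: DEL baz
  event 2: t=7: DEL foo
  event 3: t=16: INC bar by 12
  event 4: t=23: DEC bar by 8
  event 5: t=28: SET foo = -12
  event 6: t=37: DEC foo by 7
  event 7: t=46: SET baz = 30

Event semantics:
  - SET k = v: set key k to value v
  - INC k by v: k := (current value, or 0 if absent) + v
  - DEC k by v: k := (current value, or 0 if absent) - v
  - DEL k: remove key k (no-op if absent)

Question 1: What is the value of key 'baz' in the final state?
Track key 'baz' through all 7 events:
  event 1 (t=5: DEL baz): baz (absent) -> (absent)
  event 2 (t=7: DEL foo): baz unchanged
  event 3 (t=16: INC bar by 12): baz unchanged
  event 4 (t=23: DEC bar by 8): baz unchanged
  event 5 (t=28: SET foo = -12): baz unchanged
  event 6 (t=37: DEC foo by 7): baz unchanged
  event 7 (t=46: SET baz = 30): baz (absent) -> 30
Final: baz = 30

Answer: 30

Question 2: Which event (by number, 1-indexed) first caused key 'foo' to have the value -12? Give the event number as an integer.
Answer: 5

Derivation:
Looking for first event where foo becomes -12:
  event 5: foo (absent) -> -12  <-- first match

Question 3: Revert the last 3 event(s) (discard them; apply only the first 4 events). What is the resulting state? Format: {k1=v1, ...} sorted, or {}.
Keep first 4 events (discard last 3):
  after event 1 (t=5: DEL baz): {}
  after event 2 (t=7: DEL foo): {}
  after event 3 (t=16: INC bar by 12): {bar=12}
  after event 4 (t=23: DEC bar by 8): {bar=4}

Answer: {bar=4}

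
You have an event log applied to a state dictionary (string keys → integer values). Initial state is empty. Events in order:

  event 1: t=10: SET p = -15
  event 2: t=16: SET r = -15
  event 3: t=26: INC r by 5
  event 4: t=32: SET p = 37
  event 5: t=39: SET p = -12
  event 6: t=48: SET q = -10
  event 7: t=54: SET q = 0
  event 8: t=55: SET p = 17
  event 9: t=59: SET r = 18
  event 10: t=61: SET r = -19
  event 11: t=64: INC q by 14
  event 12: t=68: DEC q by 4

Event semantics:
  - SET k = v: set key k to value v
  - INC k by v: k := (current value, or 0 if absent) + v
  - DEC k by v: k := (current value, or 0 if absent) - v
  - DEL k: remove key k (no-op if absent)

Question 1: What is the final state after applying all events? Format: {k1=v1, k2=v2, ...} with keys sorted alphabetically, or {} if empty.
Answer: {p=17, q=10, r=-19}

Derivation:
  after event 1 (t=10: SET p = -15): {p=-15}
  after event 2 (t=16: SET r = -15): {p=-15, r=-15}
  after event 3 (t=26: INC r by 5): {p=-15, r=-10}
  after event 4 (t=32: SET p = 37): {p=37, r=-10}
  after event 5 (t=39: SET p = -12): {p=-12, r=-10}
  after event 6 (t=48: SET q = -10): {p=-12, q=-10, r=-10}
  after event 7 (t=54: SET q = 0): {p=-12, q=0, r=-10}
  after event 8 (t=55: SET p = 17): {p=17, q=0, r=-10}
  after event 9 (t=59: SET r = 18): {p=17, q=0, r=18}
  after event 10 (t=61: SET r = -19): {p=17, q=0, r=-19}
  after event 11 (t=64: INC q by 14): {p=17, q=14, r=-19}
  after event 12 (t=68: DEC q by 4): {p=17, q=10, r=-19}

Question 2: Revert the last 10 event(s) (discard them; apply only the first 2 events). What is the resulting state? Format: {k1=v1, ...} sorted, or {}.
Keep first 2 events (discard last 10):
  after event 1 (t=10: SET p = -15): {p=-15}
  after event 2 (t=16: SET r = -15): {p=-15, r=-15}

Answer: {p=-15, r=-15}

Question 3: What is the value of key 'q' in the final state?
Track key 'q' through all 12 events:
  event 1 (t=10: SET p = -15): q unchanged
  event 2 (t=16: SET r = -15): q unchanged
  event 3 (t=26: INC r by 5): q unchanged
  event 4 (t=32: SET p = 37): q unchanged
  event 5 (t=39: SET p = -12): q unchanged
  event 6 (t=48: SET q = -10): q (absent) -> -10
  event 7 (t=54: SET q = 0): q -10 -> 0
  event 8 (t=55: SET p = 17): q unchanged
  event 9 (t=59: SET r = 18): q unchanged
  event 10 (t=61: SET r = -19): q unchanged
  event 11 (t=64: INC q by 14): q 0 -> 14
  event 12 (t=68: DEC q by 4): q 14 -> 10
Final: q = 10

Answer: 10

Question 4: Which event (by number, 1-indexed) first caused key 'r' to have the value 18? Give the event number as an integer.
Looking for first event where r becomes 18:
  event 2: r = -15
  event 3: r = -10
  event 4: r = -10
  event 5: r = -10
  event 6: r = -10
  event 7: r = -10
  event 8: r = -10
  event 9: r -10 -> 18  <-- first match

Answer: 9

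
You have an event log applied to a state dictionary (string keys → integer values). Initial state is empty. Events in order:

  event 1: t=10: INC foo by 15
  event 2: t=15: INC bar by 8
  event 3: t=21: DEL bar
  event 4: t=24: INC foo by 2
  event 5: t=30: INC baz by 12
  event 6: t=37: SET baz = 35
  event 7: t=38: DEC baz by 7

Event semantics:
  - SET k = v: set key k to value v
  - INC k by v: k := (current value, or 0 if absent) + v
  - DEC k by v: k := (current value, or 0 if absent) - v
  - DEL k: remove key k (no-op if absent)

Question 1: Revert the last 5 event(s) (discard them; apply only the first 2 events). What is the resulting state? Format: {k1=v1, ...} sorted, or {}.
Answer: {bar=8, foo=15}

Derivation:
Keep first 2 events (discard last 5):
  after event 1 (t=10: INC foo by 15): {foo=15}
  after event 2 (t=15: INC bar by 8): {bar=8, foo=15}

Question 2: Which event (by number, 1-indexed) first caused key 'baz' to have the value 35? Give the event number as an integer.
Answer: 6

Derivation:
Looking for first event where baz becomes 35:
  event 5: baz = 12
  event 6: baz 12 -> 35  <-- first match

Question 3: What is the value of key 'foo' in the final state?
Track key 'foo' through all 7 events:
  event 1 (t=10: INC foo by 15): foo (absent) -> 15
  event 2 (t=15: INC bar by 8): foo unchanged
  event 3 (t=21: DEL bar): foo unchanged
  event 4 (t=24: INC foo by 2): foo 15 -> 17
  event 5 (t=30: INC baz by 12): foo unchanged
  event 6 (t=37: SET baz = 35): foo unchanged
  event 7 (t=38: DEC baz by 7): foo unchanged
Final: foo = 17

Answer: 17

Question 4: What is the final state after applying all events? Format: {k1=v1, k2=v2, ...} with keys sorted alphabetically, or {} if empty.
  after event 1 (t=10: INC foo by 15): {foo=15}
  after event 2 (t=15: INC bar by 8): {bar=8, foo=15}
  after event 3 (t=21: DEL bar): {foo=15}
  after event 4 (t=24: INC foo by 2): {foo=17}
  after event 5 (t=30: INC baz by 12): {baz=12, foo=17}
  after event 6 (t=37: SET baz = 35): {baz=35, foo=17}
  after event 7 (t=38: DEC baz by 7): {baz=28, foo=17}

Answer: {baz=28, foo=17}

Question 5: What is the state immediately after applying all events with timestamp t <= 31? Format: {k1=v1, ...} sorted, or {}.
Apply events with t <= 31 (5 events):
  after event 1 (t=10: INC foo by 15): {foo=15}
  after event 2 (t=15: INC bar by 8): {bar=8, foo=15}
  after event 3 (t=21: DEL bar): {foo=15}
  after event 4 (t=24: INC foo by 2): {foo=17}
  after event 5 (t=30: INC baz by 12): {baz=12, foo=17}

Answer: {baz=12, foo=17}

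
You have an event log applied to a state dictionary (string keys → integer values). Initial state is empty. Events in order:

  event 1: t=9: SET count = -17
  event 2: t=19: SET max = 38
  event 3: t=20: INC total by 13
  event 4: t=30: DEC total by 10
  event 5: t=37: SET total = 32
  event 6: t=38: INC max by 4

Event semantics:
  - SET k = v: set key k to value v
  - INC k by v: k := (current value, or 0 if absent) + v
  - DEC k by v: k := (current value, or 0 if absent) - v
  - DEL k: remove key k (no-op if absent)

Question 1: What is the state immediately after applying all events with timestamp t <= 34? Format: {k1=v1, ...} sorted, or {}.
Apply events with t <= 34 (4 events):
  after event 1 (t=9: SET count = -17): {count=-17}
  after event 2 (t=19: SET max = 38): {count=-17, max=38}
  after event 3 (t=20: INC total by 13): {count=-17, max=38, total=13}
  after event 4 (t=30: DEC total by 10): {count=-17, max=38, total=3}

Answer: {count=-17, max=38, total=3}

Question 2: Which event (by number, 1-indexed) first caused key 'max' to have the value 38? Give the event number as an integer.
Looking for first event where max becomes 38:
  event 2: max (absent) -> 38  <-- first match

Answer: 2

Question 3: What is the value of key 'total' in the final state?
Answer: 32

Derivation:
Track key 'total' through all 6 events:
  event 1 (t=9: SET count = -17): total unchanged
  event 2 (t=19: SET max = 38): total unchanged
  event 3 (t=20: INC total by 13): total (absent) -> 13
  event 4 (t=30: DEC total by 10): total 13 -> 3
  event 5 (t=37: SET total = 32): total 3 -> 32
  event 6 (t=38: INC max by 4): total unchanged
Final: total = 32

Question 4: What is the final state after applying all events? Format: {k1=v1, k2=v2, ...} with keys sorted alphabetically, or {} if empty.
  after event 1 (t=9: SET count = -17): {count=-17}
  after event 2 (t=19: SET max = 38): {count=-17, max=38}
  after event 3 (t=20: INC total by 13): {count=-17, max=38, total=13}
  after event 4 (t=30: DEC total by 10): {count=-17, max=38, total=3}
  after event 5 (t=37: SET total = 32): {count=-17, max=38, total=32}
  after event 6 (t=38: INC max by 4): {count=-17, max=42, total=32}

Answer: {count=-17, max=42, total=32}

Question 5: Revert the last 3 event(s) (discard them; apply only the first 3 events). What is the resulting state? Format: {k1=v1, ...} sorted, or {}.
Answer: {count=-17, max=38, total=13}

Derivation:
Keep first 3 events (discard last 3):
  after event 1 (t=9: SET count = -17): {count=-17}
  after event 2 (t=19: SET max = 38): {count=-17, max=38}
  after event 3 (t=20: INC total by 13): {count=-17, max=38, total=13}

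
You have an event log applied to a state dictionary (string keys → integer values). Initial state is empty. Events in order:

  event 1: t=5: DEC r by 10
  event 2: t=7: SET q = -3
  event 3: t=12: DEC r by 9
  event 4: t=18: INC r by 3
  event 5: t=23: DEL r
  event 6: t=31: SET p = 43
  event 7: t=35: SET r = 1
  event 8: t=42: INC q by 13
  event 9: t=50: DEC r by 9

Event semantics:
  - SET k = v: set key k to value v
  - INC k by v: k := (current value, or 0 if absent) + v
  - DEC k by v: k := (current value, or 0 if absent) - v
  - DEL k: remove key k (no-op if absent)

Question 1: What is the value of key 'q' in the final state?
Answer: 10

Derivation:
Track key 'q' through all 9 events:
  event 1 (t=5: DEC r by 10): q unchanged
  event 2 (t=7: SET q = -3): q (absent) -> -3
  event 3 (t=12: DEC r by 9): q unchanged
  event 4 (t=18: INC r by 3): q unchanged
  event 5 (t=23: DEL r): q unchanged
  event 6 (t=31: SET p = 43): q unchanged
  event 7 (t=35: SET r = 1): q unchanged
  event 8 (t=42: INC q by 13): q -3 -> 10
  event 9 (t=50: DEC r by 9): q unchanged
Final: q = 10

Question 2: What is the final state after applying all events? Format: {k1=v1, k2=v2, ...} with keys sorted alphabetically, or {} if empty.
  after event 1 (t=5: DEC r by 10): {r=-10}
  after event 2 (t=7: SET q = -3): {q=-3, r=-10}
  after event 3 (t=12: DEC r by 9): {q=-3, r=-19}
  after event 4 (t=18: INC r by 3): {q=-3, r=-16}
  after event 5 (t=23: DEL r): {q=-3}
  after event 6 (t=31: SET p = 43): {p=43, q=-3}
  after event 7 (t=35: SET r = 1): {p=43, q=-3, r=1}
  after event 8 (t=42: INC q by 13): {p=43, q=10, r=1}
  after event 9 (t=50: DEC r by 9): {p=43, q=10, r=-8}

Answer: {p=43, q=10, r=-8}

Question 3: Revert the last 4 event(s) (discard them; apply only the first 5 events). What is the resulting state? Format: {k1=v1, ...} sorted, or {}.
Keep first 5 events (discard last 4):
  after event 1 (t=5: DEC r by 10): {r=-10}
  after event 2 (t=7: SET q = -3): {q=-3, r=-10}
  after event 3 (t=12: DEC r by 9): {q=-3, r=-19}
  after event 4 (t=18: INC r by 3): {q=-3, r=-16}
  after event 5 (t=23: DEL r): {q=-3}

Answer: {q=-3}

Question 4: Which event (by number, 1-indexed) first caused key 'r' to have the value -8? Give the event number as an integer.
Answer: 9

Derivation:
Looking for first event where r becomes -8:
  event 1: r = -10
  event 2: r = -10
  event 3: r = -19
  event 4: r = -16
  event 5: r = (absent)
  event 7: r = 1
  event 8: r = 1
  event 9: r 1 -> -8  <-- first match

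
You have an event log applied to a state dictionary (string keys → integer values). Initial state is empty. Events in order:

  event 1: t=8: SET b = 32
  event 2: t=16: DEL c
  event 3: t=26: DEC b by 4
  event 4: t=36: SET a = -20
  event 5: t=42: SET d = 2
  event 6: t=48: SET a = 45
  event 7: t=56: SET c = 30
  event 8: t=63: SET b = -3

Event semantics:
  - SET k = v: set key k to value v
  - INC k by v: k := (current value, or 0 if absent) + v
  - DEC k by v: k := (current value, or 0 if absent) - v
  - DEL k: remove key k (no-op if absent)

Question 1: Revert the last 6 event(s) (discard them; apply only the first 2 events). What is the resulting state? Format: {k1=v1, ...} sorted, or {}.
Answer: {b=32}

Derivation:
Keep first 2 events (discard last 6):
  after event 1 (t=8: SET b = 32): {b=32}
  after event 2 (t=16: DEL c): {b=32}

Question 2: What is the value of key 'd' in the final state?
Track key 'd' through all 8 events:
  event 1 (t=8: SET b = 32): d unchanged
  event 2 (t=16: DEL c): d unchanged
  event 3 (t=26: DEC b by 4): d unchanged
  event 4 (t=36: SET a = -20): d unchanged
  event 5 (t=42: SET d = 2): d (absent) -> 2
  event 6 (t=48: SET a = 45): d unchanged
  event 7 (t=56: SET c = 30): d unchanged
  event 8 (t=63: SET b = -3): d unchanged
Final: d = 2

Answer: 2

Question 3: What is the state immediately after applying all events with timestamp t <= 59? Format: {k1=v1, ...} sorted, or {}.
Apply events with t <= 59 (7 events):
  after event 1 (t=8: SET b = 32): {b=32}
  after event 2 (t=16: DEL c): {b=32}
  after event 3 (t=26: DEC b by 4): {b=28}
  after event 4 (t=36: SET a = -20): {a=-20, b=28}
  after event 5 (t=42: SET d = 2): {a=-20, b=28, d=2}
  after event 6 (t=48: SET a = 45): {a=45, b=28, d=2}
  after event 7 (t=56: SET c = 30): {a=45, b=28, c=30, d=2}

Answer: {a=45, b=28, c=30, d=2}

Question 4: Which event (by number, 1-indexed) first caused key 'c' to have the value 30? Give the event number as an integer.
Looking for first event where c becomes 30:
  event 7: c (absent) -> 30  <-- first match

Answer: 7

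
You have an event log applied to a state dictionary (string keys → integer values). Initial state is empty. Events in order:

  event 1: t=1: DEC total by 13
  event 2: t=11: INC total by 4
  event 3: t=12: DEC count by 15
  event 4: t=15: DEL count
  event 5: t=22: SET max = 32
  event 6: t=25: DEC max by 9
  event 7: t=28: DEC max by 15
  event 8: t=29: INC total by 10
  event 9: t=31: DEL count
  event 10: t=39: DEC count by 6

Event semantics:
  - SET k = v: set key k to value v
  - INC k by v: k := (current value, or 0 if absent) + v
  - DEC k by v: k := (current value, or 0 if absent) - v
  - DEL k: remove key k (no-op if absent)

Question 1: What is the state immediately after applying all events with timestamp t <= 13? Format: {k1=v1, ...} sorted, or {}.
Apply events with t <= 13 (3 events):
  after event 1 (t=1: DEC total by 13): {total=-13}
  after event 2 (t=11: INC total by 4): {total=-9}
  after event 3 (t=12: DEC count by 15): {count=-15, total=-9}

Answer: {count=-15, total=-9}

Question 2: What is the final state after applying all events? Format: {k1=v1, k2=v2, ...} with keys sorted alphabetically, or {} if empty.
  after event 1 (t=1: DEC total by 13): {total=-13}
  after event 2 (t=11: INC total by 4): {total=-9}
  after event 3 (t=12: DEC count by 15): {count=-15, total=-9}
  after event 4 (t=15: DEL count): {total=-9}
  after event 5 (t=22: SET max = 32): {max=32, total=-9}
  after event 6 (t=25: DEC max by 9): {max=23, total=-9}
  after event 7 (t=28: DEC max by 15): {max=8, total=-9}
  after event 8 (t=29: INC total by 10): {max=8, total=1}
  after event 9 (t=31: DEL count): {max=8, total=1}
  after event 10 (t=39: DEC count by 6): {count=-6, max=8, total=1}

Answer: {count=-6, max=8, total=1}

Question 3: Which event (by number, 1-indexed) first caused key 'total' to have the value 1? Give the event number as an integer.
Answer: 8

Derivation:
Looking for first event where total becomes 1:
  event 1: total = -13
  event 2: total = -9
  event 3: total = -9
  event 4: total = -9
  event 5: total = -9
  event 6: total = -9
  event 7: total = -9
  event 8: total -9 -> 1  <-- first match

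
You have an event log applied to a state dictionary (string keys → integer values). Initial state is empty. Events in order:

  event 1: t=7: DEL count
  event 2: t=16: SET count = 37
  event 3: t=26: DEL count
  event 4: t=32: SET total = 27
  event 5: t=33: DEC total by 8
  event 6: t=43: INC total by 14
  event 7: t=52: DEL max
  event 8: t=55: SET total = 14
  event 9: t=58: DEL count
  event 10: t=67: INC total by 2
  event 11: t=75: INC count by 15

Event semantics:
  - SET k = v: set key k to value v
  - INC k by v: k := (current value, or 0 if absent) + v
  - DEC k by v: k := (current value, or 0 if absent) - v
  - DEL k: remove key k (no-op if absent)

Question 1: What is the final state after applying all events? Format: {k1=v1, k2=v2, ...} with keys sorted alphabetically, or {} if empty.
Answer: {count=15, total=16}

Derivation:
  after event 1 (t=7: DEL count): {}
  after event 2 (t=16: SET count = 37): {count=37}
  after event 3 (t=26: DEL count): {}
  after event 4 (t=32: SET total = 27): {total=27}
  after event 5 (t=33: DEC total by 8): {total=19}
  after event 6 (t=43: INC total by 14): {total=33}
  after event 7 (t=52: DEL max): {total=33}
  after event 8 (t=55: SET total = 14): {total=14}
  after event 9 (t=58: DEL count): {total=14}
  after event 10 (t=67: INC total by 2): {total=16}
  after event 11 (t=75: INC count by 15): {count=15, total=16}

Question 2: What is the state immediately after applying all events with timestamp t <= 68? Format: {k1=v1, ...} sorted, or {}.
Answer: {total=16}

Derivation:
Apply events with t <= 68 (10 events):
  after event 1 (t=7: DEL count): {}
  after event 2 (t=16: SET count = 37): {count=37}
  after event 3 (t=26: DEL count): {}
  after event 4 (t=32: SET total = 27): {total=27}
  after event 5 (t=33: DEC total by 8): {total=19}
  after event 6 (t=43: INC total by 14): {total=33}
  after event 7 (t=52: DEL max): {total=33}
  after event 8 (t=55: SET total = 14): {total=14}
  after event 9 (t=58: DEL count): {total=14}
  after event 10 (t=67: INC total by 2): {total=16}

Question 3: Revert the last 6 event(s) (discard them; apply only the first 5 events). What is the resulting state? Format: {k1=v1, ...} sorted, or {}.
Keep first 5 events (discard last 6):
  after event 1 (t=7: DEL count): {}
  after event 2 (t=16: SET count = 37): {count=37}
  after event 3 (t=26: DEL count): {}
  after event 4 (t=32: SET total = 27): {total=27}
  after event 5 (t=33: DEC total by 8): {total=19}

Answer: {total=19}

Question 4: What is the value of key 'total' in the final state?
Answer: 16

Derivation:
Track key 'total' through all 11 events:
  event 1 (t=7: DEL count): total unchanged
  event 2 (t=16: SET count = 37): total unchanged
  event 3 (t=26: DEL count): total unchanged
  event 4 (t=32: SET total = 27): total (absent) -> 27
  event 5 (t=33: DEC total by 8): total 27 -> 19
  event 6 (t=43: INC total by 14): total 19 -> 33
  event 7 (t=52: DEL max): total unchanged
  event 8 (t=55: SET total = 14): total 33 -> 14
  event 9 (t=58: DEL count): total unchanged
  event 10 (t=67: INC total by 2): total 14 -> 16
  event 11 (t=75: INC count by 15): total unchanged
Final: total = 16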